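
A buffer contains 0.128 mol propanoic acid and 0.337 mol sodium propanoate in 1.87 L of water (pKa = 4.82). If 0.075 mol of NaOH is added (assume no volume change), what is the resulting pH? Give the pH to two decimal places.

pH = 5.71

After neutralization: n(CH3CH2COOH) = 0.053 mol, n(CH3CH2COO-) = 0.412 mol.
pH = pKa + log(n_CH3CH2COO-/n_CH3CH2COOH) = 4.82 + log(0.412/0.053) = 4.82 + (+0.891)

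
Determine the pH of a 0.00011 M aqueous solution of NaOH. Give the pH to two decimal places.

pH = 10.04

NaOH is a strong base; [OH-] = 0.00011 M.
pOH = -log(0.00011) = 3.96
pH = 14.00 - 3.96 = 10.04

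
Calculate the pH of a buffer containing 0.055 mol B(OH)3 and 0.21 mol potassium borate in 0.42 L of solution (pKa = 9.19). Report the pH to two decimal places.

pH = 9.77

Using pH = pKa + log([base]/[acid]) with [base]/[acid] = 0.21/0.055:
pH = 9.19 + (+0.582) = 9.77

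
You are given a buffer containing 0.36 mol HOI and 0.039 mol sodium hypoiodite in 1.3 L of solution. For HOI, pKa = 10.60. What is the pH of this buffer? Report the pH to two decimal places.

pH = pKa + log([A⁻]/[HA]) = 10.60 + log(0.039/0.36)
pH = 10.60 + (-0.965) = 9.63

pH = 9.63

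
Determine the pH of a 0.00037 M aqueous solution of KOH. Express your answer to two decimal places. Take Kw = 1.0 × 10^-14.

KOH is a strong base; [OH-] = 0.00037 M.
pOH = -log(0.00037) = 3.43
pH = 14.00 - 3.43 = 10.57

pH = 10.57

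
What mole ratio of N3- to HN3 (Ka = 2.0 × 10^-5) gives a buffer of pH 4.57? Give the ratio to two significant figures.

pKa = -log(2.0 × 10^-5) = 4.699
pH = pKa + log(r) ⇒ log(r) = 4.57 − 4.699 = -0.129
r = [N3-]/[HN3] = 10^(-0.129) = 0.743

ratio = 0.74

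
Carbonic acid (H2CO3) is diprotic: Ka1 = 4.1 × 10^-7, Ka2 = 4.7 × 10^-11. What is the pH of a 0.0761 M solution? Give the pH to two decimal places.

pH = 3.75

Ka1 ≫ Ka2, so treat the first dissociation as the only significant source of H+.
Ka1 = x²/(0.0761 − x) = 4.1 × 10^-7
x ≈ √(4.1 × 10^-7 × 0.0761) = 1.77 × 10^-4 M
pH = −log(1.77 × 10^-4) = 3.75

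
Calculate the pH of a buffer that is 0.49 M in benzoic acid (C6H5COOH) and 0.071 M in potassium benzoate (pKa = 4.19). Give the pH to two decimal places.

pH = 3.35

pH = pKa + log([A⁻]/[HA]) = 4.19 + log(0.071/0.49)
pH = 4.19 + (-0.839) = 3.35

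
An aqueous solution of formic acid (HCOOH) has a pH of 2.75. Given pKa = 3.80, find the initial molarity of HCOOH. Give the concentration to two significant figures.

C₀ = 2.2 × 10^-2 M

[H+] = 10^(-2.75) = 1.78 × 10^-3 M = x
Ka = 10^(−3.80) = 1.58 × 10^-4
Ka = x²/(C₀ − x) ⇒ C₀ = x + x²/Ka
C₀ = 1.78 × 10^-3 + (1.78 × 10^-3)²/(1.58 × 10^-4) = 2.18 × 10^-2 M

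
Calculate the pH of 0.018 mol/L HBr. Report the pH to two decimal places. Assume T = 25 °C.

HBr is a strong acid and dissociates completely, so [H+] = 0.018 M.
pH = -log(0.018) = 1.74

pH = 1.74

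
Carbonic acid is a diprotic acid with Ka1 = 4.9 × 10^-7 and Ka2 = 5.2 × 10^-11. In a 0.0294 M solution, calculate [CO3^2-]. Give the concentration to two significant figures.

First ionization gives [H+] ≈ [HCO3-] = 1.20 × 10^-4 M.
Second step: Ka2 = [H+][CO3^2-]/[HCO3-] ≈ [CO3^2-] (since [H+] ≈ [HCO3-]).
So [CO3^2-] ≈ Ka2.

5.2 × 10^-11 M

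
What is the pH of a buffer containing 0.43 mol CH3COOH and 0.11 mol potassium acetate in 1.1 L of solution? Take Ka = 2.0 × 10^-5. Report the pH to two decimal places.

pKa = −log(2.0 × 10^-5) = 4.699
Using pH = pKa + log([base]/[acid]) with [base]/[acid] = 0.11/0.43:
pH = 4.699 + (-0.592) = 4.11

pH = 4.11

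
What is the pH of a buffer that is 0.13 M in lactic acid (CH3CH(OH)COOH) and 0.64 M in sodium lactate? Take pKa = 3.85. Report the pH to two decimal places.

Using pH = pKa + log([base]/[acid]) with [base]/[acid] = 0.64/0.13:
pH = 3.85 + (+0.692) = 4.54

pH = 4.54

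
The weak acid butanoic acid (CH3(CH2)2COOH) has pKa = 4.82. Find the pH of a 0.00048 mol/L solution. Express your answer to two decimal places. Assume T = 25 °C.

pH = 4.11

CH3(CH2)2COOH ⇌ CH3(CH2)2COO- + H+
Ka = 10^(−4.82) = 1.51 × 10^-5
From the ICE table, Ka = x²/(0.00048 − x) = 1.51 × 10^-5.
Here C₀/Ka ≈ 31.8, so the small-x approximation fails. Use the quadratic:
x = [−1.51e-05 + √(1.51e-05² + 2.9e-08)]/2 = 7.79 × 10^-5 M
pH = −log(7.79 × 10^-5) = 4.11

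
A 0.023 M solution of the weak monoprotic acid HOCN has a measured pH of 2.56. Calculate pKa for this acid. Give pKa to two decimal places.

[H+] = 10^(-2.56) = 2.75 × 10^-3 M
At equilibrium [HA] = 0.023 − 2.75 × 10^-3 = 2.03 × 10^-2 M
Ka = [H+][A-]/[HA] = (2.75 × 10^-3)² / 2.03 × 10^-2 = 3.73 × 10^-4
pKa = -log(3.73 × 10^-4) = 3.43

pKa = 3.43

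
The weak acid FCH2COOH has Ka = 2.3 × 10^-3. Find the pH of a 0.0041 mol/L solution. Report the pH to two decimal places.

FCH2COOH ⇌ FCH2COO- + H+
Ka = [H+]²/(0.0041 − [H+]) = 2.3 × 10^-3
The 5% rule fails; solving [H+]² + Ka·[H+] − Ka·C₀ = 0 exactly:
[H+] = [−0.0023 + √(0.0023² + 3.77e-05)]/2 = 2.13 × 10^-3 M
pH = −log[H+] = −log(2.13 × 10^-3) = 2.67

pH = 2.67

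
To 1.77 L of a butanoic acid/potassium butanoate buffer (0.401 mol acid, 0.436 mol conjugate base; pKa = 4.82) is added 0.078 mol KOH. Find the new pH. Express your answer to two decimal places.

pH = 5.02

After neutralization: n(CH3(CH2)2COOH) = 0.323 mol, n(CH3(CH2)2COO-) = 0.514 mol.
Henderson–Hasselbalch with mole ratio 0.514/0.323: pH = 4.82 + (+0.202)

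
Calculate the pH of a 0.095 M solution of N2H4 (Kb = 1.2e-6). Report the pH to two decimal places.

N2H4 + H2O ⇌ N2H5+ + OH-
From the ICE table, Kb = x²/(0.095 − x) = 1.2 × 10^-6.
Assume x ≪ 0.095: x ≈ √(1.2 × 10^-6 × 0.095) = 3.38 × 10^-4 M
Check: 0.36% ionized — well under 5%, approximation valid.
pOH = −log(3.38 × 10^-4) = 3.47; pH = 14.00 − 3.47 = 10.53

pH = 10.53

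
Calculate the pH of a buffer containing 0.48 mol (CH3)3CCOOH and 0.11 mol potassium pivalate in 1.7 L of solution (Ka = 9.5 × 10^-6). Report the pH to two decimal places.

pKa = −log(9.5 × 10^-6) = 5.022
Henderson–Hasselbalch: pH = pKa + log([(CH3)3CCOO-]/[(CH3)3CCOOH]) = 5.022 + log(0.11/0.48)
pH = 5.022 + (-0.640) = 4.38

pH = 4.38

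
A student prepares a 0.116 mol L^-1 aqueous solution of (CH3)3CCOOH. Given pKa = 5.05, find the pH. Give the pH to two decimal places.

pH = 2.99

(CH3)3CCOOH ⇌ (CH3)3CCOO- + H+
Ka = 10^(−5.05) = 8.91 × 10^-6
Ka = x²/(0.116 − x) = 8.91 × 10^-6
Since Ka ≪ C₀, x ≈ √(Ka·C₀) = 1.02 × 10^-3 M.
Check: 0.88% ionized — well under 5%, approximation valid.
pH = −log[H+] = −log(1.02 × 10^-3) = 2.99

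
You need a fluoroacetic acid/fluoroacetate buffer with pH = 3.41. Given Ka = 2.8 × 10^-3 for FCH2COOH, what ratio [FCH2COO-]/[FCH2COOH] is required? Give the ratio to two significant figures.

pKa = -log(2.8 × 10^-3) = 2.553
pH = pKa + log(r) ⇒ log(r) = 3.41 − 2.553 = +0.857
r = [FCH2COO-]/[FCH2COOH] = 10^(+0.857) = 7.19

ratio = 7.2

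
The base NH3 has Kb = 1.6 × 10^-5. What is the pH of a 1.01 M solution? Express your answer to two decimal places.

NH3 + H2O ⇌ NH4+ + OH-
Kb = x²/(1.01 − x) = 1.6 × 10^-5
Assume x ≪ 1.01: x ≈ √(1.6 × 10^-5 × 1.01) = 4.02 × 10^-3 M
(x/C₀ = 0.4% < 5%, so the approximation holds.)
pOH = −log(4.02 × 10^-3) = 2.40; pH = 14.00 − 2.40 = 11.60

pH = 11.60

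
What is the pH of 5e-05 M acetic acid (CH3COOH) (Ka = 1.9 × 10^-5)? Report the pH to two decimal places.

pH = 4.64

CH3COOH ⇌ CH3COO- + H+
Let x = [H+] at equilibrium. Ka = x²/(5e-05 − x).
Here C₀/Ka ≈ 2.63, so the small-x approximation fails. Use the quadratic:
x = [−1.9e-05 + √(1.9e-05² + 3.8e-09)]/2 = 2.28 × 10^-5 M
pH = −log(2.28 × 10^-5) = 4.64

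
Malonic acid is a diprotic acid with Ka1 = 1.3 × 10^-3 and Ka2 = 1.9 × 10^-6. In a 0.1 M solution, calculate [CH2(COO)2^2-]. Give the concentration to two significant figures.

1.9 × 10^-6 M

First ionization gives [H+] ≈ [CH2(COOH)COO-] = 1.08 × 10^-2 M.
Second step: Ka2 = [H+][CH2(COO)2^2-]/[CH2(COOH)COO-] ≈ [CH2(COO)2^2-] (since [H+] ≈ [CH2(COOH)COO-]).
So [CH2(COO)2^2-] ≈ Ka2.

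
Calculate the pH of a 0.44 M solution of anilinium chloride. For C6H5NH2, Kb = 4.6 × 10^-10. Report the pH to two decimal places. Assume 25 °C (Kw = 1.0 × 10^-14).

C6H5NH3+ is the conjugate acid of the weak base C6H5NH2.
Ka = Kw/Kb = 1.0×10^-14 / 4.6 × 10^-10 = 2.17 × 10^-5
From the ICE table, Ka = x²/(0.44 − x) = 2.17 × 10^-5.
Neglecting x in the denominator: x = √(2.17 × 10^-5 × 0.44) = 3.09 × 10^-3 M
pH = −log[H+] = −log(3.09 × 10^-3) = 2.51

pH = 2.51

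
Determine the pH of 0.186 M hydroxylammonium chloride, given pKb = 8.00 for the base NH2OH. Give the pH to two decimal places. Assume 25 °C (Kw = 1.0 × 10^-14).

pH = 3.37

NH3OH+ is the conjugate acid of the weak base NH2OH.
Kb = 10^(−8.00) = 1.00 × 10^-8
Ka = Kw/Kb = 1.0×10^-14 / 1.00 × 10^-8 = 1.00 × 10^-6
From the ICE table, Ka = x²/(0.186 − x) = 1.00 × 10^-6.
Neglecting x in the denominator: x = √(1.00 × 10^-6 × 0.186) = 4.31 × 10^-4 M
pH = −log(4.31 × 10^-4) = 3.37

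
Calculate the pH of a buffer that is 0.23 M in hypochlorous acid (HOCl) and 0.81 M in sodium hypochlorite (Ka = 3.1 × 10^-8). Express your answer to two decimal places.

pH = 8.06

pKa = −log(3.1 × 10^-8) = 7.509
Using pH = pKa + log([base]/[acid]) with [base]/[acid] = 0.81/0.23:
pH = 7.509 + (+0.547) = 8.06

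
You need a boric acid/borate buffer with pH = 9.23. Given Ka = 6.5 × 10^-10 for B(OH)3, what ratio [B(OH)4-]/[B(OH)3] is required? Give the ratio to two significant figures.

pKa = -log(6.5 × 10^-10) = 9.187
pH = pKa + log(r) ⇒ log(r) = 9.23 − 9.187 = +0.043
r = [B(OH)4-]/[B(OH)3] = 10^(+0.043) = 1.1

ratio = 1.1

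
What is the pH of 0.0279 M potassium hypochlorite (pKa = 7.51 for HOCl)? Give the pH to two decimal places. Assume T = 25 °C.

OCl- is the conjugate base of the weak acid HOCl.
Ka = 10^(−7.51) = 3.09 × 10^-8
Kb = Kw/Ka = 1.0×10^-14 / 3.09 × 10^-8 = 3.24 × 10^-7
From the ICE table, Kb = [OH-]²/(0.0279 − [OH-]) = 3.24 × 10^-7.
Neglecting [OH-] in the denominator: [OH-] = √(3.24 × 10^-7 × 0.0279) = 9.51 × 10^-5 M
([OH-]/C₀ = 0.34% < 5%, so the approximation holds.)
pOH = −log(9.51 × 10^-5) = 4.02; pH = 14.00 − 4.02 = 9.98

pH = 9.98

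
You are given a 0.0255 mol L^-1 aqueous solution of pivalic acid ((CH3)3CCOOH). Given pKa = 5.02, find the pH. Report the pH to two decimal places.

pH = 3.31

(CH3)3CCOOH ⇌ (CH3)3CCOO- + H+
Ka = 10^(−5.02) = 9.55 × 10^-6
Ka = [H+]²/(0.0255 − [H+]) = 9.55 × 10^-6
Since Ka ≪ C₀, [H+] ≈ √(Ka·C₀) = 4.93 × 10^-4 M.
([H+]/C₀ = 1.9% < 5%, so the approximation holds.)
pH = −log(4.93 × 10^-4) = 3.31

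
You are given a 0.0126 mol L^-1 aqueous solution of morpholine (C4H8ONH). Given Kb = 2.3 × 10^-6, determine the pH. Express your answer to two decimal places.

C4H8ONH + H2O ⇌ C4H8ONH2+ + OH-
Kb = [OH-]²/(0.0126 − [OH-]) = 2.3 × 10^-6
Assume [OH-] ≪ 0.0126: [OH-] ≈ √(2.3 × 10^-6 × 0.0126) = 1.70 × 10^-4 M
pOH = 3.77, so pH = 14.00 − pOH = 10.23

pH = 10.23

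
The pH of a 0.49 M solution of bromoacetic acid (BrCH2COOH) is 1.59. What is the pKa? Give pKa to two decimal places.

pKa = 2.85

[H+] = 10^(-1.59) = 2.57 × 10^-2 M
At equilibrium [HA] = 0.49 − 2.57 × 10^-2 = 4.64 × 10^-1 M
Ka = [H+][A-]/[HA] = (2.57 × 10^-2)² / 4.64 × 10^-1 = 1.42 × 10^-3
pKa = -log(1.42 × 10^-3) = 2.85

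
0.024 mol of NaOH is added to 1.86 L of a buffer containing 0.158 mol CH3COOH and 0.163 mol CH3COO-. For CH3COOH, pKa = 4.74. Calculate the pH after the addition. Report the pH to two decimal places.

pH = 4.88

OH- converts CH3COOH to CH3COO-: CH3COOH → 0.134 mol, CH3COO- → 0.187 mol.
pH = pKa + log([A⁻]/[HA]) = 4.74 + log(0.187/0.134) = 4.74 +0.145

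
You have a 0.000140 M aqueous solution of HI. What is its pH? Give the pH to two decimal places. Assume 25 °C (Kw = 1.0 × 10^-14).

pH = 3.85

HI is a strong acid and dissociates completely, so [H+] = 0.000140 M.
pH = -log(0.00014) = 3.85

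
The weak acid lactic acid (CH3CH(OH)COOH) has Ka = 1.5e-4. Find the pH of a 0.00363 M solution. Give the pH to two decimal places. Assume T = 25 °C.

pH = 3.18

CH3CH(OH)COOH ⇌ CH3CH(OH)COO- + H+
Ka = [H+]²/(0.00363 − [H+]) = 1.5 × 10^-4
Here C₀/Ka ≈ 24.2, so the small-[H+] approximation fails. Use the quadratic:
[H+] = (−Ka + √(Ka² + 4·Ka·C₀))/2 = 6.67 × 10^-4 M
pH = −log[H+] = −log(6.67 × 10^-4) = 3.18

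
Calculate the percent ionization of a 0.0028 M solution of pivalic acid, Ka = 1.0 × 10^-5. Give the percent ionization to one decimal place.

(CH3)3CCOOH ⇌ (CH3)3CCOO- + H+; let x = [H+] at equilibrium.
Ka = x²/(C₀ − x); solving the quadratic gives x = 1.62 × 10^-4 M.
Fraction ionized = 1.62 × 10^-4 / 0.0028 = 0.0579 → 5.8%

5.8%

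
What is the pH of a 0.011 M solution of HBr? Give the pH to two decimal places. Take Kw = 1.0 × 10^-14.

HBr is a strong acid and dissociates completely, so [H+] = 0.011 M.
pH = -log(0.011) = 1.96

pH = 1.96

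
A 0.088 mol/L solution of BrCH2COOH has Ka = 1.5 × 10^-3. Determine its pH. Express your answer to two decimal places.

BrCH2COOH ⇌ BrCH2COO- + H+
Ka = x²/(0.088 − x) = 1.5 × 10^-3
The 5% rule fails; solving x² + Ka·x − Ka·C₀ = 0 exactly:
x = [−0.0015 + √(0.0015² + 0.000528)]/2 = 1.08 × 10^-2 M
pH = −log[H+] = −log(1.08 × 10^-2) = 1.97

pH = 1.97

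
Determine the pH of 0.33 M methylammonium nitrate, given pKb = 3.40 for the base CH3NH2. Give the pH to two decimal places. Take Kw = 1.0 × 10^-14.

CH3NH3+ is the conjugate acid of the weak base CH3NH2.
Kb = 10^(−3.40) = 3.98 × 10^-4
Ka = Kw/Kb = 1.0×10^-14 / 3.98 × 10^-4 = 2.51 × 10^-11
From the ICE table, Ka = x²/(0.33 − x) = 2.51 × 10^-11.
Since Ka ≪ C₀, x ≈ √(Ka·C₀) = 2.88 × 10^-6 M.
pH = −log(2.88 × 10^-6) = 5.54

pH = 5.54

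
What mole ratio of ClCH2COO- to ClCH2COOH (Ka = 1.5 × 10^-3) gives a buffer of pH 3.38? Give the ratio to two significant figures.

pKa = -log(1.5 × 10^-3) = 2.824
pH = pKa + log(r) ⇒ log(r) = 3.38 − 2.824 = +0.556
r = [ClCH2COO-]/[ClCH2COOH] = 10^(+0.556) = 3.6

ratio = 3.6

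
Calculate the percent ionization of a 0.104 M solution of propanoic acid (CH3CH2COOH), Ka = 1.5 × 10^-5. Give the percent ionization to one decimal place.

1.2%

CH3CH2COOH ⇌ CH3CH2COO- + H+; let x = [H+] at equilibrium.
x ≈ √(Ka·C₀) = √(1.5 × 10^-5 × 0.104) = 1.25 × 10^-3 M
Fraction ionized = 1.25 × 10^-3 / 0.104 = 0.0120 → 1.2%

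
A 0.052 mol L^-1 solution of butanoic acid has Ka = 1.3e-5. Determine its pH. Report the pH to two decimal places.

pH = 3.09

CH3(CH2)2COOH ⇌ CH3(CH2)2COO- + H+
From the ICE table, Ka = [H+]²/(0.052 − [H+]) = 1.3 × 10^-5.
Neglecting [H+] in the denominator: [H+] = √(1.3 × 10^-5 × 0.052) = 8.22 × 10^-4 M
Check: 1.6% ionized — well under 5%, approximation valid.
pH = −log[H+] = −log(8.22 × 10^-4) = 3.09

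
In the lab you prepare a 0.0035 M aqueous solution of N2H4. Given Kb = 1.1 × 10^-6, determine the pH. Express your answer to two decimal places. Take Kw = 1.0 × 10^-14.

pH = 9.79

N2H4 + H2O ⇌ N2H5+ + OH-
From the ICE table, Kb = [OH-]²/(0.0035 − [OH-]) = 1.1 × 10^-6.
Since Kb ≪ C₀, [OH-] ≈ √(Kb·C₀) = 6.20 × 10^-5 M.
([OH-]/C₀ = 1.8% < 5%, so the approximation holds.)
pOH = −log(6.20 × 10^-5) = 4.21; pH = 14.00 − 4.21 = 9.79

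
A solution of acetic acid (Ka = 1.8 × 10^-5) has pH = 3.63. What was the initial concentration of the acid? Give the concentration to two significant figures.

C₀ = 3.3 × 10^-3 M

[H+] = 10^(-3.63) = 2.34 × 10^-4 M = x
Ka = x²/(C₀ − x) ⇒ C₀ = x + x²/Ka
C₀ = 2.34 × 10^-4 + (2.34 × 10^-4)²/(1.8 × 10^-5) = 3.28 × 10^-3 M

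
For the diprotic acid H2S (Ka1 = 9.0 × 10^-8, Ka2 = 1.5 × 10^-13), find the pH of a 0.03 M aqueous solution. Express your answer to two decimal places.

Ka1 ≫ Ka2, so treat the first dissociation as the only significant source of H+.
Ka1 = x²/(0.03 − x) = 9.0 × 10^-8
x ≈ √(9.0 × 10^-8 × 0.03) = 5.20 × 10^-5 M
pH = −log(5.20 × 10^-5) = 4.28

pH = 4.28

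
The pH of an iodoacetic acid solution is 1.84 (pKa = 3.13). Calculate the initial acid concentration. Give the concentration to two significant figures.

[H+] = 10^(-1.84) = 1.45 × 10^-2 M = x
Ka = 10^(−3.13) = 7.41 × 10^-4
Ka = x²/(C₀ − x) ⇒ C₀ = x + x²/Ka
C₀ = 1.45 × 10^-2 + (1.45 × 10^-2)²/(7.41 × 10^-4) = 2.98 × 10^-1 M

C₀ = 3.0 × 10^-1 M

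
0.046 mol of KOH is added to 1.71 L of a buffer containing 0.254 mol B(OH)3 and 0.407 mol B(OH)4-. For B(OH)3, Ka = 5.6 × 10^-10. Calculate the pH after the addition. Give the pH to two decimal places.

pH = 9.59

OH- converts B(OH)3 to B(OH)4-: B(OH)3 → 0.208 mol, B(OH)4- → 0.453 mol.
pKa = −log(5.6 × 10^-10) = 9.252
pH = pKa + log([A⁻]/[HA]) = 9.252 + log(0.453/0.208) = 9.252 +0.338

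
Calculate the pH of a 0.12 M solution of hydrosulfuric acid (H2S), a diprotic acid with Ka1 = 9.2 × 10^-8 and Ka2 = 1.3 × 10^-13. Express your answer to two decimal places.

Ka1 ≫ Ka2, so treat the first dissociation as the only significant source of H+.
Ka1 = x²/(0.12 − x) = 9.2 × 10^-8
x ≈ √(9.2 × 10^-8 × 0.12) = 1.05 × 10^-4 M
pH = −log(1.05 × 10^-4) = 3.98

pH = 3.98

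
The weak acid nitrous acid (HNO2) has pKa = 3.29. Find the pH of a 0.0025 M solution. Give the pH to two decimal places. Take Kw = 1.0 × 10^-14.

pH = 3.04

HNO2 ⇌ NO2- + H+
Ka = 10^(−3.29) = 5.13 × 10^-4
From the ICE table, Ka = [H+]²/(0.0025 − [H+]) = 5.13 × 10^-4.
[H+] is not negligible relative to C₀; solve [H+]² + 0.000513·[H+] − 1.28e-06 = 0.
[H+] = (−Ka + √(Ka² + 4·Ka·C₀))/2 = 9.05 × 10^-4 M
pH = −log(9.05 × 10^-4) = 3.04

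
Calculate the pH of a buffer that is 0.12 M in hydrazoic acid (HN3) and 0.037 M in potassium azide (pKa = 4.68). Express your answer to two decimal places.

Using pH = pKa + log([base]/[acid]) with [base]/[acid] = 0.037/0.12:
pH = 4.68 + (-0.511) = 4.17

pH = 4.17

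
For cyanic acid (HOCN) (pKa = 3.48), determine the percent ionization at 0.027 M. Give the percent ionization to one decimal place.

10.5%

HOCN ⇌ OCN- + H+; let x = [H+] at equilibrium.
Ka = 10^(−3.48) = 3.31 × 10^-4
Ka = x²/(C₀ − x); solving the quadratic gives x = 2.83 × 10^-3 M.
Fraction ionized = 2.83 × 10^-3 / 0.027 = 0.1048 → 10.5%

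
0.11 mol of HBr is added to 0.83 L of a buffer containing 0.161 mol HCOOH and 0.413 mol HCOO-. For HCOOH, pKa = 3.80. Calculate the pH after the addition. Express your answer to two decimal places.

After neutralization: n(HCOOH) = 0.271 mol, n(HCOO-) = 0.303 mol.
pH = pKa + log([A⁻]/[HA]) = 3.80 + log(0.303/0.271) = 3.80 +0.048

pH = 3.85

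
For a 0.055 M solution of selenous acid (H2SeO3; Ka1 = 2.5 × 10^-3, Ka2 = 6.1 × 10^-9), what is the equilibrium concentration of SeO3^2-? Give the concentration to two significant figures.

6.1 × 10^-9 M

First ionization gives [H+] ≈ [HSeO3-] = 1.05 × 10^-2 M.
Second step: Ka2 = [H+][SeO3^2-]/[HSeO3-] ≈ [SeO3^2-] (since [H+] ≈ [HSeO3-]).
So [SeO3^2-] ≈ Ka2.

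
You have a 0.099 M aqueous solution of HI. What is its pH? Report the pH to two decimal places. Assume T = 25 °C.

HI is a strong acid and dissociates completely, so [H+] = 0.099 M.
pH = -log(0.099) = 1.00

pH = 1.00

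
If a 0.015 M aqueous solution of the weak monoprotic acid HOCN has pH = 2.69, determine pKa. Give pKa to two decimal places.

pKa = 3.49

[H+] = 10^(-2.69) = 2.04 × 10^-3 M
At equilibrium [HA] = 0.015 − 2.04 × 10^-3 = 1.30 × 10^-2 M
Ka = [H+][A-]/[HA] = (2.04 × 10^-3)² / 1.30 × 10^-2 = 3.20 × 10^-4
pKa = -log(3.20 × 10^-4) = 3.49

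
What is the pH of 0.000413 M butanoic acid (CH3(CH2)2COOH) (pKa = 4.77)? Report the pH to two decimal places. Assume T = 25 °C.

pH = 4.12

CH3(CH2)2COOH ⇌ CH3(CH2)2COO- + H+
Ka = 10^(−4.77) = 1.70 × 10^-5
From the ICE table, Ka = [H+]²/(0.000413 − [H+]) = 1.70 × 10^-5.
Here C₀/Ka ≈ 24.3, so the small-[H+] approximation fails. Use the quadratic:
[H+] = (−Ka + √(Ka² + 4·Ka·C₀))/2 = 7.57 × 10^-5 M
pH = −log(7.57 × 10^-5) = 4.12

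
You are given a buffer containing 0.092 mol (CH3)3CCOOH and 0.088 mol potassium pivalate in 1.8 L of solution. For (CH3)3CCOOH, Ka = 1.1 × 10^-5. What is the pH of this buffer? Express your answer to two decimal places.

pKa = −log(1.1 × 10^-5) = 4.959
Using pH = pKa + log([base]/[acid]) with [base]/[acid] = 0.088/0.092:
pH = 4.959 + (-0.019) = 4.94

pH = 4.94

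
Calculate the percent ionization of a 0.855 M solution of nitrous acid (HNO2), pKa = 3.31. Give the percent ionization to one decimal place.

HNO2 ⇌ NO2- + H+; let x = [H+] at equilibrium.
Ka = 10^(−3.31) = 4.90 × 10^-4
x ≈ √(Ka·C₀) = √(4.90 × 10^-4 × 0.855) = 2.05 × 10^-2 M
Fraction ionized = 2.05 × 10^-2 / 0.855 = 0.0240 → 2.4%

2.4%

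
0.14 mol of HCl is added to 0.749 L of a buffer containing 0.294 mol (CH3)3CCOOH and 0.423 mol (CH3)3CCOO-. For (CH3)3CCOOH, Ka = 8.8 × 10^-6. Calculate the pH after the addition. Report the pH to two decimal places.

Added H+ converts (CH3)3CCOO- to (CH3)3CCOOH: (CH3)3CCOOH → 0.434 mol, (CH3)3CCOO- → 0.283 mol.
pKa = −log(8.8 × 10^-6) = 5.056
Henderson–Hasselbalch with mole ratio 0.283/0.434: pH = 5.056 + (-0.186)

pH = 4.87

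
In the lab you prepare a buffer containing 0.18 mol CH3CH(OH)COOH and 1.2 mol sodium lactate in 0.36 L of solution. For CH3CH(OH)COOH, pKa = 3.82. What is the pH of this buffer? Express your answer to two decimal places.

pH = pKa + log([A⁻]/[HA]) = 3.82 + log(1.2/0.18)
pH = 3.82 + (+0.824) = 4.64

pH = 4.64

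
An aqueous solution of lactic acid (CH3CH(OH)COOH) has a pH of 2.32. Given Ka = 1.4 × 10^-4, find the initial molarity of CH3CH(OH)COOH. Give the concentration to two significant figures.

C₀ = 1.7 × 10^-1 M

[H+] = 10^(-2.32) = 4.79 × 10^-3 M = x
Ka = x²/(C₀ − x) ⇒ C₀ = x + x²/Ka
C₀ = 4.79 × 10^-3 + (4.79 × 10^-3)²/(1.4 × 10^-4) = 1.69 × 10^-1 M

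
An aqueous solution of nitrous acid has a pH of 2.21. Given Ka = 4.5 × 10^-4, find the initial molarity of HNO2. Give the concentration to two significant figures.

[H+] = 10^(-2.21) = 6.17 × 10^-3 M = x
Ka = x²/(C₀ − x) ⇒ C₀ = x + x²/Ka
C₀ = 6.17 × 10^-3 + (6.17 × 10^-3)²/(4.5 × 10^-4) = 9.08 × 10^-2 M

C₀ = 9.1 × 10^-2 M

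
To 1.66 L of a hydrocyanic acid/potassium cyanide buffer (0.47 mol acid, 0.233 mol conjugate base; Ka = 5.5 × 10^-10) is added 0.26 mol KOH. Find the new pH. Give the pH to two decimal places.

pH = 9.63

OH- converts HCN to CN-: HCN → 0.21 mol, CN- → 0.493 mol.
pKa = −log(5.5 × 10^-10) = 9.260
pH = pKa + log(n_CN-/n_HCN) = 9.260 + log(0.493/0.21) = 9.260 + (+0.371)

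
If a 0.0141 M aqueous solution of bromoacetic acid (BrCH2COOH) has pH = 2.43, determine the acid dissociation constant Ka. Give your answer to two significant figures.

Ka = 1.3 × 10^-3

[H+] = 10^(-2.43) = 3.72 × 10^-3 M
At equilibrium [HA] = 0.0141 − 3.72 × 10^-3 = 1.04 × 10^-2 M
Ka = [H+][A-]/[HA] = (3.72 × 10^-3)² / 1.04 × 10^-2 = 1.3 × 10^-3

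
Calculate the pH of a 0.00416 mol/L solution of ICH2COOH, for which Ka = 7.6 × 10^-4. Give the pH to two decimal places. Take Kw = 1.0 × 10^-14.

pH = 2.84

ICH2COOH ⇌ ICH2COO- + H+
From the ICE table, Ka = [H+]²/(0.00416 − [H+]) = 7.6 × 10^-4.
Here C₀/Ka ≈ 5.47, so the small-[H+] approximation fails. Use the quadratic:
[H+] = (−Ka + √(Ka² + 4·Ka·C₀))/2 = 1.44 × 10^-3 M
pH = −log(1.44 × 10^-3) = 2.84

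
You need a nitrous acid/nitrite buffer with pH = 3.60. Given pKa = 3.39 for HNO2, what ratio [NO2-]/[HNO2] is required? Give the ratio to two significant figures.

ratio = 1.6

pH = pKa + log(r) ⇒ log(r) = 3.60 − 3.39 = +0.21
r = [NO2-]/[HNO2] = 10^(+0.21) = 1.62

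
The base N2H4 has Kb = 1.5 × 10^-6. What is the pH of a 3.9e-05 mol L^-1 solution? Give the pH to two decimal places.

N2H4 + H2O ⇌ N2H5+ + OH-
Let x = [OH-] at equilibrium. Kb = x²/(3.9e-05 − x).
Here C₀/Kb ≈ 26, so the small-x approximation fails. Use the quadratic:
x = (−Kb + √(Kb² + 4·Kb·C₀))/2 = 6.94 × 10^-6 M
pOH = 5.16, so pH = 14.00 − pOH = 8.84

pH = 8.84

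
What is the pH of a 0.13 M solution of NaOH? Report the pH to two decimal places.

NaOH is a strong base; [OH-] = 0.13 M.
pOH = -log(0.13) = 0.89
pH = 14.00 - 0.89 = 13.11

pH = 13.11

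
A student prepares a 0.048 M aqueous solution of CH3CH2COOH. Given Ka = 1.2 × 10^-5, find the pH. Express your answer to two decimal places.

CH3CH2COOH ⇌ CH3CH2COO- + H+
Ka = x²/(0.048 − x) = 1.2 × 10^-5
Assume x ≪ 0.048: x ≈ √(1.2 × 10^-5 × 0.048) = 7.59 × 10^-4 M
(x/C₀ = 1.6% < 5%, so the approximation holds.)
pH = −log(7.59 × 10^-4) = 3.12

pH = 3.12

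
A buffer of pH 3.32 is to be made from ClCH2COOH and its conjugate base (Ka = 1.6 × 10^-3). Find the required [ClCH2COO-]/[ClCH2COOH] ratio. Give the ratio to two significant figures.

ratio = 3.3

pKa = -log(1.6 × 10^-3) = 2.796
pH = pKa + log(r) ⇒ log(r) = 3.32 − 2.796 = +0.524
r = [ClCH2COO-]/[ClCH2COOH] = 10^(+0.524) = 3.34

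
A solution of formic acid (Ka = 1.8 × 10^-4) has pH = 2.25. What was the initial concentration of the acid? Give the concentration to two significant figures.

[H+] = 10^(-2.25) = 5.62 × 10^-3 M = x
Ka = x²/(C₀ − x) ⇒ C₀ = x + x²/Ka
C₀ = 5.62 × 10^-3 + (5.62 × 10^-3)²/(1.8 × 10^-4) = 1.81 × 10^-1 M

C₀ = 1.8 × 10^-1 M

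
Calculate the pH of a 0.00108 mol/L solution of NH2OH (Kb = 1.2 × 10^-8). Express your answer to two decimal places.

NH2OH + H2O ⇌ NH3OH+ + OH-
Kb = [OH-]²/(0.00108 − [OH-]) = 1.2 × 10^-8
Neglecting [OH-] in the denominator: [OH-] = √(1.2 × 10^-8 × 0.00108) = 3.60 × 10^-6 M
pOH = −log(3.60 × 10^-6) = 5.44; pH = 14.00 − 5.44 = 8.56

pH = 8.56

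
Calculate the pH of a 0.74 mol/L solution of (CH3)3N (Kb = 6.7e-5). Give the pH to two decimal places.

(CH3)3N + H2O ⇌ (CH3)3NH+ + OH-
Kb = x²/(0.74 − x) = 6.7 × 10^-5
Neglecting x in the denominator: x = √(6.7 × 10^-5 × 0.74) = 7.04 × 10^-3 M
Check: 0.95% ionized — well under 5%, approximation valid.
pOH = 2.15, so pH = 14.00 − pOH = 11.85

pH = 11.85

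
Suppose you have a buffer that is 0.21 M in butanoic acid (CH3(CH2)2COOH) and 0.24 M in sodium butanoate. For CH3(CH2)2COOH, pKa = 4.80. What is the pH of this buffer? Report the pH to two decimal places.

Using pH = pKa + log([base]/[acid]) with [base]/[acid] = 0.24/0.21:
pH = 4.80 + (+0.058) = 4.86

pH = 4.86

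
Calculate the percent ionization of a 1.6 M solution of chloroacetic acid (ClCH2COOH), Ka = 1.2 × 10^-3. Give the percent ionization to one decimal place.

2.7%

ClCH2COOH ⇌ ClCH2COO- + H+; let x = [H+] at equilibrium.
x ≈ √(Ka·C₀) = √(1.2 × 10^-3 × 1.6) = 4.38 × 10^-2 M
% ionization = x/C₀ × 100% = 4.38 × 10^-2/1.6 × 100% = 2.7%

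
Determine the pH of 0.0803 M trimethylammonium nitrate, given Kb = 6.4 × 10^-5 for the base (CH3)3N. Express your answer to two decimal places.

(CH3)3NH+ is the conjugate acid of the weak base (CH3)3N.
Ka = Kw/Kb = 1.0×10^-14 / 6.4 × 10^-5 = 1.56 × 10^-10
Ka = x²/(0.0803 − x) = 1.56 × 10^-10
Since Ka ≪ C₀, x ≈ √(Ka·C₀) = 3.54 × 10^-6 M.
Check: 0.0044% ionized — well under 5%, approximation valid.
pH = −log[H+] = −log(3.54 × 10^-6) = 5.45

pH = 5.45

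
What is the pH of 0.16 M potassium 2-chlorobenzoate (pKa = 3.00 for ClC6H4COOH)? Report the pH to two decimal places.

pH = 8.10

ClC6H4COO- is the conjugate base of the weak acid ClC6H4COOH.
Ka = 10^(−3.00) = 1.00 × 10^-3
Kb = Kw/Ka = 1.0×10^-14 / 1.00 × 10^-3 = 1.00 × 10^-11
From the ICE table, Kb = [OH-]²/(0.16 − [OH-]) = 1.00 × 10^-11.
Assume [OH-] ≪ 0.16: [OH-] ≈ √(1.00 × 10^-11 × 0.16) = 1.26 × 10^-6 M
Check: 0.00079% ionized — well under 5%, approximation valid.
pOH = 5.90, so pH = 14.00 − pOH = 8.10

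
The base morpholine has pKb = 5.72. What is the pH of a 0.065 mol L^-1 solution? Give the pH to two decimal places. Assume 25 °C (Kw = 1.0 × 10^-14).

C4H8ONH + H2O ⇌ C4H8ONH2+ + OH-
Kb = 10^(−5.72) = 1.91 × 10^-6
Kb = [OH-]²/(0.065 − [OH-]) = 1.91 × 10^-6
Assume [OH-] ≪ 0.065: [OH-] ≈ √(1.91 × 10^-6 × 0.065) = 3.52 × 10^-4 M
pOH = 3.45, so pH = 14.00 − pOH = 10.55

pH = 10.55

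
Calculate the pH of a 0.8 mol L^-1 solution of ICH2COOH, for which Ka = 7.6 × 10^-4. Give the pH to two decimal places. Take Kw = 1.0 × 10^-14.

pH = 1.61

ICH2COOH ⇌ ICH2COO- + H+
Let x = [H+] at equilibrium. Ka = x²/(0.8 − x).
Assume x ≪ 0.8: x ≈ √(7.6 × 10^-4 × 0.8) = 2.47 × 10^-2 M
(x/C₀ = 3.1% < 5%, so the approximation holds.)
pH = −log[H+] = −log(2.47 × 10^-2) = 1.61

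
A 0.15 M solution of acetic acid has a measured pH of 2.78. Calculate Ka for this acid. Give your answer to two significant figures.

Ka = 1.9 × 10^-5

[H+] = 10^(-2.78) = 1.66 × 10^-3 M
At equilibrium [HA] = 0.15 − 1.66 × 10^-3 = 1.48 × 10^-1 M
Ka = [H+][A-]/[HA] = (1.66 × 10^-3)² / 1.48 × 10^-1 = 1.9 × 10^-5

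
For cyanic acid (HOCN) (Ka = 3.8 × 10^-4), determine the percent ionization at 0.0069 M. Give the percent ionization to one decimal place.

20.9%

HOCN ⇌ OCN- + H+; let x = [H+] at equilibrium.
Ka = x²/(C₀ − x); solving the quadratic gives x = 1.44 × 10^-3 M.
% ionization = x/C₀ × 100% = 1.44 × 10^-3/0.0069 × 100% = 20.9%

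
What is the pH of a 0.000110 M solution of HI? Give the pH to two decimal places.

pH = 3.96

HI is a strong acid and dissociates completely, so [H+] = 0.000110 M.
pH = -log(0.00011) = 3.96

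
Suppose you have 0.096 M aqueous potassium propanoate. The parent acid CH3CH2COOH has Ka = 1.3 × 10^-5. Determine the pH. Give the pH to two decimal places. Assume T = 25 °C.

CH3CH2COO- is the conjugate base of the weak acid CH3CH2COOH.
Kb = Kw/Ka = 1.0×10^-14 / 1.3 × 10^-5 = 7.69 × 10^-10
Let x = [OH-] at equilibrium. Kb = x²/(0.096 − x).
Neglecting x in the denominator: x = √(7.69 × 10^-10 × 0.096) = 8.59 × 10^-6 M
pOH = 5.07, so pH = 14.00 − pOH = 8.93

pH = 8.93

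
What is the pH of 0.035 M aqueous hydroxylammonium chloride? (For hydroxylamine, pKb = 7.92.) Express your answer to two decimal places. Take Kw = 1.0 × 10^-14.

pH = 3.77

NH3OH+ is the conjugate acid of the weak base NH2OH.
Kb = 10^(−7.92) = 1.20 × 10^-8
Ka = Kw/Kb = 1.0×10^-14 / 1.20 × 10^-8 = 8.33 × 10^-7
From the ICE table, Ka = x²/(0.035 − x) = 8.33 × 10^-7.
Assume x ≪ 0.035: x ≈ √(8.33 × 10^-7 × 0.035) = 1.71 × 10^-4 M
(x/C₀ = 0.49% < 5%, so the approximation holds.)
pH = −log(1.71 × 10^-4) = 3.77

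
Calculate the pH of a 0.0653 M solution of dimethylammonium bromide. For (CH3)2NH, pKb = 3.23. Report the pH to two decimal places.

(CH3)2NH2+ is the conjugate acid of the weak base (CH3)2NH.
Kb = 10^(−3.23) = 5.89 × 10^-4
Ka = Kw/Kb = 1.0×10^-14 / 5.89 × 10^-4 = 1.70 × 10^-11
From the ICE table, Ka = x²/(0.0653 − x) = 1.70 × 10^-11.
Assume x ≪ 0.0653: x ≈ √(1.70 × 10^-11 × 0.0653) = 1.05 × 10^-6 M
Check: 0.0016% ionized — well under 5%, approximation valid.
pH = −log[H+] = −log(1.05 × 10^-6) = 5.98

pH = 5.98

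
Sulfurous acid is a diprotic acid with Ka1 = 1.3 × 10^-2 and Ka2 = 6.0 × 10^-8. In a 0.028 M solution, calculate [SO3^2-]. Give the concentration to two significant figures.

6.0 × 10^-8 M

First ionization gives [H+] ≈ [HSO3-] = 1.37 × 10^-2 M.
Second step: Ka2 = [H+][SO3^2-]/[HSO3-] ≈ [SO3^2-] (since [H+] ≈ [HSO3-]).
So [SO3^2-] ≈ Ka2.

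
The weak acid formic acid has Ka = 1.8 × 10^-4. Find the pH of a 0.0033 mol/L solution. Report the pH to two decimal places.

pH = 3.16

HCOOH ⇌ HCOO- + H+
Let x = [H+] at equilibrium. Ka = x²/(0.0033 − x).
x is not negligible relative to C₀; solve x² + 0.00018·x − 5.94e-07 = 0.
x = (−Ka + √(Ka² + 4·Ka·C₀))/2 = 6.86 × 10^-4 M
pH = −log[H+] = −log(6.86 × 10^-4) = 3.16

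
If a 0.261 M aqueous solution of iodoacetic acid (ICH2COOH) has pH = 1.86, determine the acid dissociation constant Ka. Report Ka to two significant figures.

Ka = 7.7 × 10^-4

[H+] = 10^(-1.86) = 1.38 × 10^-2 M
At equilibrium [HA] = 0.261 − 1.38 × 10^-2 = 2.47 × 10^-1 M
Ka = [H+][A-]/[HA] = (1.38 × 10^-2)² / 2.47 × 10^-1 = 7.7 × 10^-4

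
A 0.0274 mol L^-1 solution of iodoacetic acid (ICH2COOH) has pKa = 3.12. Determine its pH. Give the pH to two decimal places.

ICH2COOH ⇌ ICH2COO- + H+
Ka = 10^(−3.12) = 7.59 × 10^-4
Ka = [H+]²/(0.0274 − [H+]) = 7.59 × 10^-4
The 5% rule fails; solving [H+]² + Ka·[H+] − Ka·C₀ = 0 exactly:
[H+] = [−0.000759 + √(0.000759² + 8.32e-05)]/2 = 4.20 × 10^-3 M
pH = −log(4.20 × 10^-3) = 2.38

pH = 2.38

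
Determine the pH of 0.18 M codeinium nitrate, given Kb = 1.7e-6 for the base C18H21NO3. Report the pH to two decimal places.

C18H22NO3+ is the conjugate acid of the weak base C18H21NO3.
Ka = Kw/Kb = 1.0×10^-14 / 1.7 × 10^-6 = 5.88 × 10^-9
From the ICE table, Ka = x²/(0.18 − x) = 5.88 × 10^-9.
Neglecting x in the denominator: x = √(5.88 × 10^-9 × 0.18) = 3.25 × 10^-5 M
pH = −log[H+] = −log(3.25 × 10^-5) = 4.49

pH = 4.49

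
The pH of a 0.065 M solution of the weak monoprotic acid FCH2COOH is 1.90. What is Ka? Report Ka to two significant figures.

Ka = 3.0 × 10^-3

[H+] = 10^(-1.90) = 1.26 × 10^-2 M
At equilibrium [HA] = 0.065 − 1.26 × 10^-2 = 5.24 × 10^-2 M
Ka = [H+][A-]/[HA] = (1.26 × 10^-2)² / 5.24 × 10^-2 = 3.0 × 10^-3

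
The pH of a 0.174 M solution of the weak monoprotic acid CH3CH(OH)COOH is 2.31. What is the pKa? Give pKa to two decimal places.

[H+] = 10^(-2.31) = 4.90 × 10^-3 M
At equilibrium [HA] = 0.174 − 4.90 × 10^-3 = 1.69 × 10^-1 M
Ka = [H+][A-]/[HA] = (4.90 × 10^-3)² / 1.69 × 10^-1 = 1.42 × 10^-4
pKa = -log(1.42 × 10^-4) = 3.85

pKa = 3.85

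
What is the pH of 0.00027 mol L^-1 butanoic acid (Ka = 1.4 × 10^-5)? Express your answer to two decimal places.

CH3(CH2)2COOH ⇌ CH3(CH2)2COO- + H+
From the ICE table, Ka = [H+]²/(0.00027 − [H+]) = 1.4 × 10^-5.
Here C₀/Ka ≈ 19.3, so the small-[H+] approximation fails. Use the quadratic:
[H+] = (−Ka + √(Ka² + 4·Ka·C₀))/2 = 5.49 × 10^-5 M
pH = −log(5.49 × 10^-5) = 4.26

pH = 4.26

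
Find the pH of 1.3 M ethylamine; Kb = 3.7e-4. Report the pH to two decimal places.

pH = 12.34

C2H5NH2 + H2O ⇌ C2H5NH3+ + OH-
Kb = x²/(1.3 − x) = 3.7 × 10^-4
Since Kb ≪ C₀, x ≈ √(Kb·C₀) = 2.19 × 10^-2 M.
(x/C₀ = 1.7% < 5%, so the approximation holds.)
pOH = −log(2.19 × 10^-2) = 1.66; pH = 14.00 − 1.66 = 12.34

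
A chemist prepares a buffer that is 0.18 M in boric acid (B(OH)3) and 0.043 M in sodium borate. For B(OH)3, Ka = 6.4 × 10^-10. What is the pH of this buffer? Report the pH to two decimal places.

pKa = −log(6.4 × 10^-10) = 9.194
pH = pKa + log([A⁻]/[HA]) = 9.194 + log(0.043/0.18)
pH = 9.194 + (-0.622) = 8.57

pH = 8.57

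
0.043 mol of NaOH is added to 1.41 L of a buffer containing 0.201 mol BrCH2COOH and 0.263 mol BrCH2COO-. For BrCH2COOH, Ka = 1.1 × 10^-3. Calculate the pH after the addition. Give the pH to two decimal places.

OH- converts BrCH2COOH to BrCH2COO-: BrCH2COOH → 0.158 mol, BrCH2COO- → 0.306 mol.
pKa = −log(1.1 × 10^-3) = 2.959
pH = pKa + log([A⁻]/[HA]) = 2.959 + log(0.306/0.158) = 2.959 +0.287

pH = 3.25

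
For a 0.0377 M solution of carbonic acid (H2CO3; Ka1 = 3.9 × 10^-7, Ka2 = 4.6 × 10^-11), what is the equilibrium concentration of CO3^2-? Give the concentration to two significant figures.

4.6 × 10^-11 M

First ionization gives [H+] ≈ [HCO3-] = 1.21 × 10^-4 M.
Second step: Ka2 = [H+][CO3^2-]/[HCO3-] ≈ [CO3^2-] (since [H+] ≈ [HCO3-]).
So [CO3^2-] ≈ Ka2.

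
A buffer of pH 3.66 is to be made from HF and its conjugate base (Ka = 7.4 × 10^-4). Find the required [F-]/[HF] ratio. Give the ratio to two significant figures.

pKa = -log(7.4 × 10^-4) = 3.131
pH = pKa + log(r) ⇒ log(r) = 3.66 − 3.131 = +0.529
r = [F-]/[HF] = 10^(+0.529) = 3.38

ratio = 3.4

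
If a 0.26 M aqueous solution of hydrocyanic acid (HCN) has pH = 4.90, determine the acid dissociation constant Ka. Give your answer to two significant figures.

Ka = 6.1 × 10^-10

[H+] = 10^(-4.90) = 1.26 × 10^-5 M
At equilibrium [HA] = 0.26 − 1.26 × 10^-5 = 2.60 × 10^-1 M
Ka = [H+][A-]/[HA] = (1.26 × 10^-5)² / 2.60 × 10^-1 = 6.1 × 10^-10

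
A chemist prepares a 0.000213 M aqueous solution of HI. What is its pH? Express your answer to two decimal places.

HI is a strong acid and dissociates completely, so [H+] = 0.000213 M.
pH = -log(0.000213) = 3.67

pH = 3.67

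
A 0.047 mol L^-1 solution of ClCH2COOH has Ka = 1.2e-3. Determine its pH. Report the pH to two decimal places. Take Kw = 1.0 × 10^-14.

pH = 2.16

ClCH2COOH ⇌ ClCH2COO- + H+
Ka = [H+]²/(0.047 − [H+]) = 1.2 × 10^-3
[H+] is not negligible relative to C₀; solve [H+]² + 0.0012·[H+] − 5.64e-05 = 0.
[H+] = [−0.0012 + √(0.0012² + 0.000226)]/2 = 6.93 × 10^-3 M
pH = −log[H+] = −log(6.93 × 10^-3) = 2.16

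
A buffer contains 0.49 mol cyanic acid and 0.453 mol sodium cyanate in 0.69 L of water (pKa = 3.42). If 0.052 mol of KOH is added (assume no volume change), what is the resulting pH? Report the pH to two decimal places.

pH = 3.48

OH- converts HOCN to OCN-: HOCN → 0.438 mol, OCN- → 0.505 mol.
pH = pKa + log([A⁻]/[HA]) = 3.42 + log(0.505/0.438) = 3.42 +0.062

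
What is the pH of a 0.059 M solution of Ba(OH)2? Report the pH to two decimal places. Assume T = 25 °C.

Ba(OH)2 is a strong base (each formula unit releases 2 OH-); [OH-] = 0.118 M.
pOH = -log(0.118) = 0.93
pH = 14.00 - 0.93 = 13.07

pH = 13.07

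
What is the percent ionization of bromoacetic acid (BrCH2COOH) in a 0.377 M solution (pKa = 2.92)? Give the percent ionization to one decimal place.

BrCH2COOH ⇌ BrCH2COO- + H+; let x = [H+] at equilibrium.
Ka = 10^(−2.92) = 1.20 × 10^-3
Ka = x²/(C₀ − x); solving the quadratic gives x = 2.07 × 10^-2 M.
% ionization = x/C₀ × 100% = 2.07 × 10^-2/0.377 × 100% = 5.5%

5.5%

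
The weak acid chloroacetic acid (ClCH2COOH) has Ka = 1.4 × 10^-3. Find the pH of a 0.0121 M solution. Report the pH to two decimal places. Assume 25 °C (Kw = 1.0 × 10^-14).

ClCH2COOH ⇌ ClCH2COO- + H+
From the ICE table, Ka = x²/(0.0121 − x) = 1.4 × 10^-3.
The 5% rule fails; solving x² + Ka·x − Ka·C₀ = 0 exactly:
x = [−0.0014 + √(0.0014² + 6.78e-05)]/2 = 3.47 × 10^-3 M
pH = −log(3.47 × 10^-3) = 2.46

pH = 2.46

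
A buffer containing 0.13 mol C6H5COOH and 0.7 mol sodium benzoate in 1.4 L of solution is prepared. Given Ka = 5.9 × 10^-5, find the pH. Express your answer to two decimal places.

pH = 4.96

pKa = −log(5.9 × 10^-5) = 4.229
pH = pKa + log([A⁻]/[HA]) = 4.229 + log(0.7/0.13)
pH = 4.229 + (+0.731) = 4.96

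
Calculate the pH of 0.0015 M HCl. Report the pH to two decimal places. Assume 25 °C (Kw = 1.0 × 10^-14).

HCl is a strong acid and dissociates completely, so [H+] = 0.0015 M.
pH = -log(0.0015) = 2.82

pH = 2.82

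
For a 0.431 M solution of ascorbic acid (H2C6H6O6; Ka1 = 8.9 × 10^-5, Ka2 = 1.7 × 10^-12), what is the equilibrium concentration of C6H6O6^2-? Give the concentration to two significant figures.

First ionization gives [H+] ≈ [HC6H6O6-] = 6.19 × 10^-3 M.
Second step: Ka2 = [H+][C6H6O6^2-]/[HC6H6O6-] ≈ [C6H6O6^2-] (since [H+] ≈ [HC6H6O6-]).
So [C6H6O6^2-] ≈ Ka2.

1.7 × 10^-12 M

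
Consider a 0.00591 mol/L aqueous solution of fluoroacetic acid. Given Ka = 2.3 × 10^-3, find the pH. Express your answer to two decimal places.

FCH2COOH ⇌ FCH2COO- + H+
Ka = [H+]²/(0.00591 − [H+]) = 2.3 × 10^-3
[H+] is not negligible relative to C₀; solve [H+]² + 0.0023·[H+] − 1.36e-05 = 0.
[H+] = [−0.0023 + √(0.0023² + 5.44e-05)]/2 = 2.71 × 10^-3 M
pH = −log[H+] = −log(2.71 × 10^-3) = 2.57

pH = 2.57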